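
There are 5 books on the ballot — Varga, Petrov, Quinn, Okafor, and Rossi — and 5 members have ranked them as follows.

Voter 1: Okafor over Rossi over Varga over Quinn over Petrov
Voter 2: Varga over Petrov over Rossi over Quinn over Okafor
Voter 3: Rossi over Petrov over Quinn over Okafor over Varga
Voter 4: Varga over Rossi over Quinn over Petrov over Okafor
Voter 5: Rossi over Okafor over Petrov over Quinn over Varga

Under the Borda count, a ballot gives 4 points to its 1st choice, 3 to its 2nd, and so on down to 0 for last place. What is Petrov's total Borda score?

Borda scores:
  Varga: 2 + 4 + 0 + 4 + 0 = 10
  Petrov: 0 + 3 + 3 + 1 + 2 = 9
  Quinn: 1 + 1 + 2 + 2 + 1 = 7
  Okafor: 4 + 0 + 1 + 0 + 3 = 8
  Rossi: 3 + 2 + 4 + 3 + 4 = 16

9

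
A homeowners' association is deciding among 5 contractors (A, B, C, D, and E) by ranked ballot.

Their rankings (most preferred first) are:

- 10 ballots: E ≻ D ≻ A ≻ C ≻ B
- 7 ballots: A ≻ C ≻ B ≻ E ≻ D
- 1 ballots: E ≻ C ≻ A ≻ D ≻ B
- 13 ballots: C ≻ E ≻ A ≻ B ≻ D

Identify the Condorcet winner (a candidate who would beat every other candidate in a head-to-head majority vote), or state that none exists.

No Condorcet winner

Head-to-head results (31 voters total):
A vs B: A wins 31–0.
A vs C: A wins 17–14.
A vs D: A wins 21–10.
A vs E: E wins 24–7.
B vs C: C wins 31–0.
B vs D: B wins 20–11.
B vs E: E wins 24–7.
C vs D: C wins 21–10.
C vs E: C wins 20–11.
D vs E: E wins 31–0.
No candidate beats all others: A beats C beats E beats A, a majority cycle.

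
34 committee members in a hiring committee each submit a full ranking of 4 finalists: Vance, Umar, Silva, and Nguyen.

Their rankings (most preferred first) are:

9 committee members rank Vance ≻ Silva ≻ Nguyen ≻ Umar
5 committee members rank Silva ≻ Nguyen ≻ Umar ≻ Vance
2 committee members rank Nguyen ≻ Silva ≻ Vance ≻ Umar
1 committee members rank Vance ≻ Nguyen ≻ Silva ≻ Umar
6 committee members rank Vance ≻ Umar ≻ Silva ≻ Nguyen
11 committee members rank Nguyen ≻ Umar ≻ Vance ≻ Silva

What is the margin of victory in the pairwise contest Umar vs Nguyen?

22

Ballots ranking Umar above Nguyen: 6.
Ballots ranking Nguyen above Umar: 9+5+2+1+11 = 28.
Nguyen wins 28–6, a margin of 22.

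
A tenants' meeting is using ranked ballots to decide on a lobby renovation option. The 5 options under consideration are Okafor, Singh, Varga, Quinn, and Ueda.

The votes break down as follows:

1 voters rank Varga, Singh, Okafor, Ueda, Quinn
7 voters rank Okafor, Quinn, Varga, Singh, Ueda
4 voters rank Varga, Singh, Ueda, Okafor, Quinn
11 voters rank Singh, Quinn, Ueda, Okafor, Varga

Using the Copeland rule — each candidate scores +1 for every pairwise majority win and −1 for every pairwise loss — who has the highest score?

Singh

Pairwise results:
  Okafor vs Singh: Singh wins 16–7.
  Okafor vs Varga: Okafor wins 18–5.
  Okafor vs Quinn: Okafor wins 12–11.
  Okafor vs Ueda: Ueda wins 15–8.
  Singh vs Varga: Varga wins 12–11.
  Singh vs Quinn: Singh wins 16–7.
  Singh vs Ueda: Singh wins 23–0.
  Varga vs Quinn: Quinn wins 18–5.
  Varga vs Ueda: Varga wins 12–11.
  Quinn vs Ueda: Quinn wins 18–5.
Copeland scores (wins − losses):
  Okafor: 2 − 2 = 0
  Singh: 3 − 1 = 2
  Varga: 2 − 2 = 0
  Quinn: 2 − 2 = 0
  Ueda: 1 − 3 = -2
Singh has the best Copeland score.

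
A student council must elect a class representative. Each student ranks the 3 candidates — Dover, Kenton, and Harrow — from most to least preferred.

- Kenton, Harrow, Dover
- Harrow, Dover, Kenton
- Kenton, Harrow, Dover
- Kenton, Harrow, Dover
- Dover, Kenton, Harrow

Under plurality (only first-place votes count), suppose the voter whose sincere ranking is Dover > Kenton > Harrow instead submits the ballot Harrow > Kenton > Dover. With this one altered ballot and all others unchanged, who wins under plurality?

First-place totals with the altered ballot: Dover 0, Kenton 3, Harrow 2.
The winner is unchanged: still Kenton.

Kenton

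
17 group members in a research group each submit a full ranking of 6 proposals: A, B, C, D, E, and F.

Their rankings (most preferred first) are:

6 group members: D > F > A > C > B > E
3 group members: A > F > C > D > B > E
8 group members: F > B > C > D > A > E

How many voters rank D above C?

6

Ballots ranking D above C: 6.
Ballots ranking C above D: 3+8 = 11.
So 6 of 17 voters prefer D to C.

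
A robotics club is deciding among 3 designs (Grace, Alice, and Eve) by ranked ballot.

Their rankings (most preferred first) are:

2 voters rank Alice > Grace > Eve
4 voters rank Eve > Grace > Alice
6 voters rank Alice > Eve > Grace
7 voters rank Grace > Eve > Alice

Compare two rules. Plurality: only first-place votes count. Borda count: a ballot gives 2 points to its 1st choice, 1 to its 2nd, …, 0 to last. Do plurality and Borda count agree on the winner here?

Plurality first-place counts: Grace 7, Alice 8, Eve 4 → Alice.
Borda totals: Grace 20, Alice 16, Eve 21 → Eve.
The two rules disagree: plurality picks Alice, Borda picks Eve.

No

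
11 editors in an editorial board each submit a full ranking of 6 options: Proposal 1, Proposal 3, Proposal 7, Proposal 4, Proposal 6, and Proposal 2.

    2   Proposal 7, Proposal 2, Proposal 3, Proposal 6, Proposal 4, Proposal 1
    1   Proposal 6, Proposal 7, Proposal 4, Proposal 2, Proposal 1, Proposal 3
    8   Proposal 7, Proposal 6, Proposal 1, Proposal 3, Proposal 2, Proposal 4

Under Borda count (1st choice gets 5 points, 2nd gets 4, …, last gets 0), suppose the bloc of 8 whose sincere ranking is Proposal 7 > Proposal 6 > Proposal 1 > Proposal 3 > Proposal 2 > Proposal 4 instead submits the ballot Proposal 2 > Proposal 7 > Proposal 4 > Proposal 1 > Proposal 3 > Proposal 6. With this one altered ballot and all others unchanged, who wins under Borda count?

Borda totals with the altered ballot: Proposal 1 17, Proposal 3 14, Proposal 7 46, Proposal 4 29, Proposal 6 9, Proposal 2 50.
The switch changes the winner from Proposal 7 to Proposal 2.

Proposal 2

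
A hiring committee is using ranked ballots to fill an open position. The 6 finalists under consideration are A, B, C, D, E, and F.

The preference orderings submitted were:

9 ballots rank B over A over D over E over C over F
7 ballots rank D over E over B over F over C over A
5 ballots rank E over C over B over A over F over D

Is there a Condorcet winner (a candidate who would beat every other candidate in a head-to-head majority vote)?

No

Head-to-head results (21 voters total):
A vs B: B wins 21–0.
A vs C: C wins 12–9.
A vs D: A wins 14–7.
A vs E: E wins 12–9.
A vs F: A wins 14–7.
B vs C: B wins 16–5.
B vs D: B wins 14–7.
B vs E: E wins 12–9.
B vs F: B wins 21–0.
C vs D: D wins 16–5.
C vs E: E wins 21–0.
C vs F: C wins 14–7.
D vs E: D wins 16–5.
D vs F: D wins 16–5.
E vs F: E wins 21–0.
No candidate beats all others: A beats D beats C beats A, a majority cycle.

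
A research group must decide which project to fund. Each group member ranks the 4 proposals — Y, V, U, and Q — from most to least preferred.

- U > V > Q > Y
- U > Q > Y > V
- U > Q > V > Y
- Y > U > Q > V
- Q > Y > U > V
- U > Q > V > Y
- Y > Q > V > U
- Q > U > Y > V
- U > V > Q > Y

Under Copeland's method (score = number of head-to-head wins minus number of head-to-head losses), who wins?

U

Pairwise results:
  Y vs V: Y wins 5–4.
  Y vs U: U wins 6–3.
  Y vs Q: Q wins 7–2.
  V vs U: U wins 8–1.
  V vs Q: Q wins 7–2.
  U vs Q: U wins 6–3.
Copeland scores (wins − losses):
  Y: 1 − 2 = -1
  V: 0 − 3 = -3
  U: 3 − 0 = 3
  Q: 2 − 1 = 1
U has the best Copeland score.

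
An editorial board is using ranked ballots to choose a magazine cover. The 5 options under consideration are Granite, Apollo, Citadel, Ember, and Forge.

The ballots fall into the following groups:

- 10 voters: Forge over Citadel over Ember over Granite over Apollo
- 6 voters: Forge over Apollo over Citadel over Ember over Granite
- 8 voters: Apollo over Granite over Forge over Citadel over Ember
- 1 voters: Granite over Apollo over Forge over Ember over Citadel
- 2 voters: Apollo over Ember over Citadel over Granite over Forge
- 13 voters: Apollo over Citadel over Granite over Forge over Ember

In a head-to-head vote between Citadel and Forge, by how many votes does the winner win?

Ballots ranking Citadel above Forge: 2+13 = 15.
Ballots ranking Forge above Citadel: 10+6+8+1 = 25.
Forge wins 25–15, a margin of 10.

10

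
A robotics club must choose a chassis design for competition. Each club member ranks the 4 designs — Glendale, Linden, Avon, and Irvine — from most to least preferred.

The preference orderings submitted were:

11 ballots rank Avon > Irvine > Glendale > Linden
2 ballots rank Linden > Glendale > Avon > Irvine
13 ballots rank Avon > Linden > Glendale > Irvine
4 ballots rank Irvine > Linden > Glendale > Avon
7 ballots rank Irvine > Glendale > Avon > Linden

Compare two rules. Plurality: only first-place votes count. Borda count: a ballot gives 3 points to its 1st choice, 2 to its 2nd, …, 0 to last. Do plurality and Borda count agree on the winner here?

Yes

Plurality first-place counts: Glendale 0, Linden 2, Avon 24, Irvine 11 → Avon.
Borda totals: Glendale 46, Linden 40, Avon 81, Irvine 55 → Avon.
The two rules agree on Avon.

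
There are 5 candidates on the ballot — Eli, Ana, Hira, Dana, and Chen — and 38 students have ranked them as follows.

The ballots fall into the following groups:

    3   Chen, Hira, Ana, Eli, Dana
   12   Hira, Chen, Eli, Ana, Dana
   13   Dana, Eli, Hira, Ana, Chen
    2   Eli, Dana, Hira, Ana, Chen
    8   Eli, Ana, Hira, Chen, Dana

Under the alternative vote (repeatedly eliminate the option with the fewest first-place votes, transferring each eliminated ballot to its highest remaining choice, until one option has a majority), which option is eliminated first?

Round 1: Dana 13, Hira 12, Eli 10, Chen 3, Ana 0. Ana has the fewest and is eliminated.
Round 2: Dana 13, Hira 12, Eli 10, Chen 3. Chen has the fewest and is eliminated.
Round 3: Hira 15, Dana 13, Eli 10. Eli has the fewest and is eliminated.
Round 4: Hira 23, Dana 15. Hira has a majority.

Ana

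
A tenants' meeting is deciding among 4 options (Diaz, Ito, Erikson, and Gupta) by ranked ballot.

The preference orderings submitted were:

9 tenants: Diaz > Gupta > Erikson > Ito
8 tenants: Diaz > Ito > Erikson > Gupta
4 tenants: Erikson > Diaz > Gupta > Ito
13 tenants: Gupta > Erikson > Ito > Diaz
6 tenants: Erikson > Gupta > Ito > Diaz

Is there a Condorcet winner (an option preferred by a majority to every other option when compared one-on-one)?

No

Head-to-head results (40 voters total):
Diaz vs Ito: Diaz wins 21–19.
Diaz vs Erikson: Erikson wins 23–17.
Diaz vs Gupta: Diaz wins 21–19.
Ito vs Erikson: Erikson wins 32–8.
Ito vs Gupta: Gupta wins 32–8.
Erikson vs Gupta: Gupta wins 22–18.
No candidate beats all others: Diaz beats Gupta beats Erikson beats Diaz, a majority cycle.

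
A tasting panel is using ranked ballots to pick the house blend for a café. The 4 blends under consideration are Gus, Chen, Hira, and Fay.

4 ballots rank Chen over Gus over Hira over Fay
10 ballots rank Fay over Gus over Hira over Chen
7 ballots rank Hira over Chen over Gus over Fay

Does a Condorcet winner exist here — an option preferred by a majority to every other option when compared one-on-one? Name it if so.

Head-to-head results (21 voters total):
Gus vs Chen: Chen wins 11–10.
Gus vs Hira: Gus wins 14–7.
Gus vs Fay: Gus wins 11–10.
Chen vs Hira: Hira wins 17–4.
Chen vs Fay: Chen wins 11–10.
Hira vs Fay: Hira wins 11–10.
No candidate beats all others: Gus beats Hira beats Chen beats Gus, a majority cycle.

There is no Condorcet winner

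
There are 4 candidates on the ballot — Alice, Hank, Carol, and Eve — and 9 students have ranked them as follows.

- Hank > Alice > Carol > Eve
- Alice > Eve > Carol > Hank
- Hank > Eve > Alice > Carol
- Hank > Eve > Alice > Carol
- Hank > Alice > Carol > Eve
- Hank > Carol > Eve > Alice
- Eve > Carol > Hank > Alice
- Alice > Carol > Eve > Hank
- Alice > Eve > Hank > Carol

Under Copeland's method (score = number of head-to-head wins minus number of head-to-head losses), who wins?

Hank

Pairwise results:
  Alice vs Hank: Hank wins 6–3.
  Alice vs Carol: Alice wins 7–2.
  Alice vs Eve: Alice wins 5–4.
  Hank vs Carol: Hank wins 6–3.
  Hank vs Eve: Hank wins 5–4.
  Carol vs Eve: Eve wins 5–4.
Copeland scores (wins − losses):
  Alice: 2 − 1 = 1
  Hank: 3 − 0 = 3
  Carol: 0 − 3 = -3
  Eve: 1 − 2 = -1
Hank has the best Copeland score.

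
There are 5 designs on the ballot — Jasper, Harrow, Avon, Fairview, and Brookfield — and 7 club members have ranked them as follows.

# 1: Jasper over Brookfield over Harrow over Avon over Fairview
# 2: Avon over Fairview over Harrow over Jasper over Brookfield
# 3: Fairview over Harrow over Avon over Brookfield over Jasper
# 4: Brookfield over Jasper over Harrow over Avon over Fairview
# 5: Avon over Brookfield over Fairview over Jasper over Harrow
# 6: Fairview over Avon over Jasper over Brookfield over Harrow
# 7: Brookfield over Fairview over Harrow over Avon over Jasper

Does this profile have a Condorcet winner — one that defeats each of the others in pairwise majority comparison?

No

Head-to-head results (7 voters total):
Jasper vs Harrow: Jasper wins 4–3.
Jasper vs Avon: Avon wins 5–2.
Jasper vs Fairview: Fairview wins 5–2.
Jasper vs Brookfield: Brookfield wins 4–3.
Harrow vs Avon: Harrow wins 4–3.
Harrow vs Fairview: Fairview wins 5–2.
Harrow vs Brookfield: Brookfield wins 5–2.
Avon vs Fairview: Avon wins 4–3.
Avon vs Brookfield: Avon wins 4–3.
Fairview vs Brookfield: Brookfield wins 4–3.
No candidate beats all others: Jasper beats Harrow beats Avon beats Jasper, a majority cycle.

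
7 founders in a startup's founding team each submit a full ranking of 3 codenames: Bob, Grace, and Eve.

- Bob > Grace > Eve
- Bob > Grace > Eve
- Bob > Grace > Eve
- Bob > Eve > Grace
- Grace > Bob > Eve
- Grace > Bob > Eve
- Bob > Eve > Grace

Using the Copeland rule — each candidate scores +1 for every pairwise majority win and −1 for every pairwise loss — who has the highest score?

Bob

Pairwise results:
  Bob vs Grace: Bob wins 5–2.
  Bob vs Eve: Bob wins 7–0.
  Grace vs Eve: Grace wins 5–2.
Copeland scores (wins − losses):
  Bob: 2 − 0 = 2
  Grace: 1 − 1 = 0
  Eve: 0 − 2 = -2
Bob has the best Copeland score.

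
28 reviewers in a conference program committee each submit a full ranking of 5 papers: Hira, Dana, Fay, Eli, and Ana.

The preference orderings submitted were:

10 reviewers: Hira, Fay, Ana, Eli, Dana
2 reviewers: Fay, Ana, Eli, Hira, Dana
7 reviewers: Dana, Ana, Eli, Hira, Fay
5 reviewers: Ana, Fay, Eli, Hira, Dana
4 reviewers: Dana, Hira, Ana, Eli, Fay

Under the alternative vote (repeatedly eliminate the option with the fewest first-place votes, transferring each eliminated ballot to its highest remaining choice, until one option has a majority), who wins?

Hira

Round 1: Dana 11, Hira 10, Ana 5, Fay 2, Eli 0. Eli has the fewest and is eliminated.
Round 2: Dana 11, Hira 10, Ana 5, Fay 2. Fay has the fewest and is eliminated.
Round 3: Dana 11, Hira 10, Ana 7. Ana has the fewest and is eliminated.
Round 4: Hira 17, Dana 11. Hira has a majority.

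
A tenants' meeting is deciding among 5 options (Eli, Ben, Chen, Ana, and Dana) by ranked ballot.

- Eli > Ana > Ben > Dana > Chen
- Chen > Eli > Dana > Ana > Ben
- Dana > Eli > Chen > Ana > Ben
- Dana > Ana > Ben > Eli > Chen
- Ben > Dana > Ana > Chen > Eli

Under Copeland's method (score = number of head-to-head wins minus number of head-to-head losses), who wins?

Pairwise results:
  Eli vs Ben: Eli wins 3–2.
  Eli vs Chen: Eli wins 3–2.
  Eli vs Ana: Eli wins 3–2.
  Eli vs Dana: Dana wins 3–2.
  Ben vs Chen: Ben wins 3–2.
  Ben vs Ana: Ana wins 4–1.
  Ben vs Dana: Dana wins 3–2.
  Chen vs Ana: Ana wins 3–2.
  Chen vs Dana: Dana wins 4–1.
  Ana vs Dana: Dana wins 4–1.
Copeland scores (wins − losses):
  Eli: 3 − 1 = 2
  Ben: 1 − 3 = -2
  Chen: 0 − 4 = -4
  Ana: 2 − 2 = 0
  Dana: 4 − 0 = 4
Dana has the best Copeland score.

Dana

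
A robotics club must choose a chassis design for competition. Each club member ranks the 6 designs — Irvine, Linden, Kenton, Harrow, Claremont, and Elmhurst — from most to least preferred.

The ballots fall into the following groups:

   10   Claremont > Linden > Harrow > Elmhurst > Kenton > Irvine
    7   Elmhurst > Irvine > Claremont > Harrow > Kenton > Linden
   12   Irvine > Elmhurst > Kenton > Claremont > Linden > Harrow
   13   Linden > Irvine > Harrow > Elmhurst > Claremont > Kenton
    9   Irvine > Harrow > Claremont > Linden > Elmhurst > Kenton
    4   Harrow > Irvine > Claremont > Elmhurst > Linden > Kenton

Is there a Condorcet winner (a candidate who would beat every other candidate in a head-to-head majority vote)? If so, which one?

Head-to-head results (55 voters total):
Irvine vs Linden: Irvine wins 32–23.
Irvine vs Kenton: Irvine wins 45–10.
Irvine vs Harrow: Irvine wins 41–14.
Irvine vs Claremont: Irvine wins 45–10.
Irvine vs Elmhurst: Irvine wins 38–17.
Linden vs Kenton: Linden wins 36–19.
Linden vs Harrow: Linden wins 35–20.
Linden vs Claremont: Claremont wins 42–13.
Linden vs Elmhurst: Linden wins 32–23.
Kenton vs Harrow: Harrow wins 43–12.
Kenton vs Claremont: Claremont wins 43–12.
Kenton vs Elmhurst: Elmhurst wins 55–0.
Harrow vs Claremont: Claremont wins 29–26.
Harrow vs Elmhurst: Harrow wins 36–19.
Claremont vs Elmhurst: Elmhurst wins 32–23.
Irvine beats each rival — Linden (32–23), Kenton (45–10), Harrow (41–14), Claremont (45–10), Elmhurst (38–17) — so Irvine is the Condorcet winner.

Irvine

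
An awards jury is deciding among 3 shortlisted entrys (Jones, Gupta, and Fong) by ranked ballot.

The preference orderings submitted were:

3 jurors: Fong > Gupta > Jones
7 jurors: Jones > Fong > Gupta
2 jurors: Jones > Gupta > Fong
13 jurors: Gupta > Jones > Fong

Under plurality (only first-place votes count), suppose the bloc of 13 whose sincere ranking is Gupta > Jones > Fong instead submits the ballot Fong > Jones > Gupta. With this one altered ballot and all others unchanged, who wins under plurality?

First-place totals with the altered ballot: Jones 9, Gupta 0, Fong 16.
The switch changes the winner from Gupta to Fong.

Fong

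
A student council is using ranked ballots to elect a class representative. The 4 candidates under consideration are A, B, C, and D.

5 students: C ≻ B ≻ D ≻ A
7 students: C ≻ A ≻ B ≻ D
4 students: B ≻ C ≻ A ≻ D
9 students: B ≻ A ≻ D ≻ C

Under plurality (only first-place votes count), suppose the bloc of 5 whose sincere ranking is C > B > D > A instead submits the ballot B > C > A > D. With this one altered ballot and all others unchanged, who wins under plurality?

First-place totals with the altered ballot: A 0, B 18, C 7, D 0.
The winner is unchanged: still B.

B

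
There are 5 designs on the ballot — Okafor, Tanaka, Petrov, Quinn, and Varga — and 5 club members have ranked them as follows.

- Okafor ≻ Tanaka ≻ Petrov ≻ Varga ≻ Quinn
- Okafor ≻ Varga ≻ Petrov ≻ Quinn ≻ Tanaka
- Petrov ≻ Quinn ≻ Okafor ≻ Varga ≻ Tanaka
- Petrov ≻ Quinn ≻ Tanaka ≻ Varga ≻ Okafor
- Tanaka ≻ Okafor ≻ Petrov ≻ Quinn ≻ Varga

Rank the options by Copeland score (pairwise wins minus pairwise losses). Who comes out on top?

Okafor

Pairwise results:
  Okafor vs Tanaka: Okafor wins 3–2.
  Okafor vs Petrov: Okafor wins 3–2.
  Okafor vs Quinn: Okafor wins 3–2.
  Okafor vs Varga: Okafor wins 4–1.
  Tanaka vs Petrov: Petrov wins 3–2.
  Tanaka vs Quinn: Quinn wins 3–2.
  Tanaka vs Varga: Tanaka wins 3–2.
  Petrov vs Quinn: Petrov wins 5–0.
  Petrov vs Varga: Petrov wins 4–1.
  Quinn vs Varga: Quinn wins 3–2.
Copeland scores (wins − losses):
  Okafor: 4 − 0 = 4
  Tanaka: 1 − 3 = -2
  Petrov: 3 − 1 = 2
  Quinn: 2 − 2 = 0
  Varga: 0 − 4 = -4
Okafor has the best Copeland score.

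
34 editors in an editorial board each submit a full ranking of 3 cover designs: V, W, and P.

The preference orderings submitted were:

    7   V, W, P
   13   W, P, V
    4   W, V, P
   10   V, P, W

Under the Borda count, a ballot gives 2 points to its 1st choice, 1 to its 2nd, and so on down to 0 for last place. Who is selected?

Borda scores:
  V: 7·2 + 13·0 + 4·1 + 10·2 = 38
  W: 7·1 + 13·2 + 4·2 + 10·0 = 41
  P: 7·0 + 13·1 + 4·0 + 10·1 = 23
W has the highest total.

W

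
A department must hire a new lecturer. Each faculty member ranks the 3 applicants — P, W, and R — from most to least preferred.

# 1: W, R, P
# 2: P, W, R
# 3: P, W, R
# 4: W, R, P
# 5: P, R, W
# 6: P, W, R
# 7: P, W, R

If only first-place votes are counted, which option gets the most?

P

First-place vote totals:
  P: 5
  W: 2
  R: 0
P has the most first-place votes.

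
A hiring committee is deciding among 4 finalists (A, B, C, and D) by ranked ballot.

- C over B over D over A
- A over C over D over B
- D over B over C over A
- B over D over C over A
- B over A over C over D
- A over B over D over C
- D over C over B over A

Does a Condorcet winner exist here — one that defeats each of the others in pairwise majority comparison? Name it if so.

B

Head-to-head results (7 voters total):
A vs B: B wins 5–2.
A vs C: C wins 4–3.
A vs D: D wins 4–3.
B vs C: B wins 4–3.
B vs D: B wins 4–3.
C vs D: D wins 4–3.
B beats each rival — A (5–2), C (4–3), D (4–3) — so B is the Condorcet winner.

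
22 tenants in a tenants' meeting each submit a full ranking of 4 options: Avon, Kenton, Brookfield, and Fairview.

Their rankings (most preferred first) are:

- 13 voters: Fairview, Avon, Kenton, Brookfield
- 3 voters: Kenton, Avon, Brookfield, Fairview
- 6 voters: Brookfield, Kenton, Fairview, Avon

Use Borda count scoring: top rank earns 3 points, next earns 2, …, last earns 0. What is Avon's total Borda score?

Borda scores:
  Avon: 13·2 + 3·2 + 6·0 = 32
  Kenton: 13·1 + 3·3 + 6·2 = 34
  Brookfield: 13·0 + 3·1 + 6·3 = 21
  Fairview: 13·3 + 3·0 + 6·1 = 45

32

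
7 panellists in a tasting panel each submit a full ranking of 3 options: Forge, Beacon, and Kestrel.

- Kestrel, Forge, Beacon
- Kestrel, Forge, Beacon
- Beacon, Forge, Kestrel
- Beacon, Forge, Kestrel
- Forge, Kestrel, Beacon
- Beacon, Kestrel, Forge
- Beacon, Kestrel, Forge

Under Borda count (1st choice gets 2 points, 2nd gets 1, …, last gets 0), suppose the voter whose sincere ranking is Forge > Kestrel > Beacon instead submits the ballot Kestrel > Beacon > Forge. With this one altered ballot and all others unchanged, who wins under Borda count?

Borda totals with the altered ballot: Forge 4, Beacon 9, Kestrel 8.
The winner is unchanged: still Beacon.

Beacon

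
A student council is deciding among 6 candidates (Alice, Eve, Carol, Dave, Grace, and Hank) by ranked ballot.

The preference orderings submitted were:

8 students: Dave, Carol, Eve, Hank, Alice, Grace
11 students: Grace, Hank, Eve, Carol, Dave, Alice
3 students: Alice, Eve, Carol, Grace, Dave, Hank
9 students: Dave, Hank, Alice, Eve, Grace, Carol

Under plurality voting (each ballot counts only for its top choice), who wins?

Dave

First-place vote totals:
  Alice: 3
  Eve: 0
  Carol: 0
  Dave: 17
  Grace: 11
  Hank: 0
Dave has the most first-place votes.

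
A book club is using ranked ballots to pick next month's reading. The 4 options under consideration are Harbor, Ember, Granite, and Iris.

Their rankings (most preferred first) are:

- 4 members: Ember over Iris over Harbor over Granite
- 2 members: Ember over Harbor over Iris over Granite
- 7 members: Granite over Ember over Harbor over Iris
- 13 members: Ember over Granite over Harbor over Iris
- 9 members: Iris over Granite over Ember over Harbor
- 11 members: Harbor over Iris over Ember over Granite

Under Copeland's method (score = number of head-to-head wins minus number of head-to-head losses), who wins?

Pairwise results:
  Harbor vs Ember: Ember wins 35–11.
  Harbor vs Granite: Granite wins 29–17.
  Harbor vs Iris: Harbor wins 33–13.
  Ember vs Granite: Ember wins 30–16.
  Ember vs Iris: Ember wins 26–20.
  Granite vs Iris: Iris wins 26–20.
Copeland scores (wins − losses):
  Harbor: 1 − 2 = -1
  Ember: 3 − 0 = 3
  Granite: 1 − 2 = -1
  Iris: 1 − 2 = -1
Ember has the best Copeland score.

Ember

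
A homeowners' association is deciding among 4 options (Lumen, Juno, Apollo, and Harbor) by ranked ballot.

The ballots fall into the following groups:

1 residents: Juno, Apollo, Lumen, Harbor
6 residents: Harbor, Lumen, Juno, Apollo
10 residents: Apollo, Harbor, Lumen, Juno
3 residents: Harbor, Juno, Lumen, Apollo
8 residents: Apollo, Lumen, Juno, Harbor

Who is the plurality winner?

First-place vote totals:
  Lumen: 0
  Juno: 1
  Apollo: 18
  Harbor: 9
Apollo has the most first-place votes.

Apollo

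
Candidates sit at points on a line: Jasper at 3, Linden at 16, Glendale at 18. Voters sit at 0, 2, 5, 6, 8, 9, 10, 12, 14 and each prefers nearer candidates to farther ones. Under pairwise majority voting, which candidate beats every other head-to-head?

With single-peaked preferences on a line, the Condorcet winner is the candidate closest to the median voter.
The median voter (position 8) is closest to Jasper at 3.
Check: Jasper vs Linden — voters closer to Jasper: 6 of 9.

Jasper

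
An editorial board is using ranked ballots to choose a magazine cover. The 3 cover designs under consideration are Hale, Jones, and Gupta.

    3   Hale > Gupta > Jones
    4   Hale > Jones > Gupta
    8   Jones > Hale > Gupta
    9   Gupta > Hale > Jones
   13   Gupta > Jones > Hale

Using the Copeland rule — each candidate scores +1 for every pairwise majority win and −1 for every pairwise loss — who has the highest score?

Pairwise results:
  Hale vs Jones: Jones wins 21–16.
  Hale vs Gupta: Gupta wins 22–15.
  Jones vs Gupta: Gupta wins 25–12.
Copeland scores (wins − losses):
  Hale: 0 − 2 = -2
  Jones: 1 − 1 = 0
  Gupta: 2 − 0 = 2
Gupta has the best Copeland score.

Gupta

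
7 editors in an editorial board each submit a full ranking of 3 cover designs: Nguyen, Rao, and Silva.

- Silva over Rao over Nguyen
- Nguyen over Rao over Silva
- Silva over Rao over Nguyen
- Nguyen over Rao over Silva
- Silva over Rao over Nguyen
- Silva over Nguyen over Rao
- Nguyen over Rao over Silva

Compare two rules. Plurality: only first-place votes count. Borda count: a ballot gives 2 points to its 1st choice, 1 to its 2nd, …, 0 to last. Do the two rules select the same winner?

Plurality first-place counts: Nguyen 3, Rao 0, Silva 4 → Silva.
Borda totals: Nguyen 7, Rao 6, Silva 8 → Silva.
The two rules agree on Silva.

Yes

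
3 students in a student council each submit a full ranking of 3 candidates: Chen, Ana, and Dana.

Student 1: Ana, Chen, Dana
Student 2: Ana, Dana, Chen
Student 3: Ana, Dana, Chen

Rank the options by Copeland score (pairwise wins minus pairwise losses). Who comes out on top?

Ana

Pairwise results:
  Chen vs Ana: Ana wins 3–0.
  Chen vs Dana: Dana wins 2–1.
  Ana vs Dana: Ana wins 3–0.
Copeland scores (wins − losses):
  Chen: 0 − 2 = -2
  Ana: 2 − 0 = 2
  Dana: 1 − 1 = 0
Ana has the best Copeland score.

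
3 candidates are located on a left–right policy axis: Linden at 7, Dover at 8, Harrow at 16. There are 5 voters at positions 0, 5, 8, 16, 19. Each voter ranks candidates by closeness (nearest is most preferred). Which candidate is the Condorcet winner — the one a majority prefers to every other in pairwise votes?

Dover

With single-peaked preferences on a line, the Condorcet winner is the candidate closest to the median voter.
The median voter (position 8) is closest to Dover at 8.
Check: Dover vs Harrow — voters closer to Dover: 3 of 5.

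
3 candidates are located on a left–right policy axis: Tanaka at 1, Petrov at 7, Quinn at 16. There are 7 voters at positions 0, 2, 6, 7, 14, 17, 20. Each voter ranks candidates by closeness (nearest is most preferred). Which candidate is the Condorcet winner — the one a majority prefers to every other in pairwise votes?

With single-peaked preferences on a line, the Condorcet winner is the candidate closest to the median voter.
The median voter (position 7) is closest to Petrov at 7.
Check: Petrov vs Tanaka — voters closer to Petrov: 5 of 7.

Petrov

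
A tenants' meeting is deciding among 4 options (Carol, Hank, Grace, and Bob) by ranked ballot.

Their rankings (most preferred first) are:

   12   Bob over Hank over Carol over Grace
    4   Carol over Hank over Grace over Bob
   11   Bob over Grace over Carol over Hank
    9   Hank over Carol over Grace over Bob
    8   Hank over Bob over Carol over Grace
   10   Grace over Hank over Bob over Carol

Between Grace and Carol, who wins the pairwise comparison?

Carol

Ballots ranking Grace above Carol: 11+10 = 21.
Ballots ranking Carol above Grace: 12+4+9+8 = 33.
Carol wins the head-to-head, 33–21.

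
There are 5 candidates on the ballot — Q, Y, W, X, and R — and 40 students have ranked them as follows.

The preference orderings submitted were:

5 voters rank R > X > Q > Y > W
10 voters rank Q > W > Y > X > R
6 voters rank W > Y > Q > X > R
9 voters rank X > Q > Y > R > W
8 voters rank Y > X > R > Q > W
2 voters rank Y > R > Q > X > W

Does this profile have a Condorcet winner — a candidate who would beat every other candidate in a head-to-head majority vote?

No

Head-to-head results (40 voters total):
Q vs Y: Q wins 24–16.
Q vs W: Q wins 34–6.
Q vs X: X wins 22–18.
Q vs R: Q wins 25–15.
Y vs W: Y wins 24–16.
Y vs X: Y wins 26–14.
Y vs R: Y wins 35–5.
W vs X: X wins 24–16.
W vs R: R wins 24–16.
X vs R: X wins 33–7.
No candidate beats all others: Q beats Y beats X beats Q, a majority cycle.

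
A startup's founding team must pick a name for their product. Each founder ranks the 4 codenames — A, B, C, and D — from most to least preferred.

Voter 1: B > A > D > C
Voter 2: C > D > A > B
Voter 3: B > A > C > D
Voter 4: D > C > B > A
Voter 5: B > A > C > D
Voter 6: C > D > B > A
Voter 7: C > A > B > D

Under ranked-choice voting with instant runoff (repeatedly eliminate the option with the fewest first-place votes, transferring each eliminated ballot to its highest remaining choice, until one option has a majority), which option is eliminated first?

Round 1: B 3, C 3, D 1, A 0. A has the fewest and is eliminated.
Round 2: B 3, C 3, D 1. D has the fewest and is eliminated.
Round 3: C 4, B 3. C has a majority.

A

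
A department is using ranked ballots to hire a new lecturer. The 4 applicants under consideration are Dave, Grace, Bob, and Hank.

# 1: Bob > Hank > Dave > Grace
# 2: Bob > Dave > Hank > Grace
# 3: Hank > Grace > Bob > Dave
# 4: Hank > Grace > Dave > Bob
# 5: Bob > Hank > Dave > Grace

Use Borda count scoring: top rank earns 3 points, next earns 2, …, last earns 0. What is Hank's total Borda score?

11

Borda scores:
  Dave: 1 + 2 + 0 + 1 + 1 = 5
  Grace: 0 + 0 + 2 + 2 + 0 = 4
  Bob: 3 + 3 + 1 + 0 + 3 = 10
  Hank: 2 + 1 + 3 + 3 + 2 = 11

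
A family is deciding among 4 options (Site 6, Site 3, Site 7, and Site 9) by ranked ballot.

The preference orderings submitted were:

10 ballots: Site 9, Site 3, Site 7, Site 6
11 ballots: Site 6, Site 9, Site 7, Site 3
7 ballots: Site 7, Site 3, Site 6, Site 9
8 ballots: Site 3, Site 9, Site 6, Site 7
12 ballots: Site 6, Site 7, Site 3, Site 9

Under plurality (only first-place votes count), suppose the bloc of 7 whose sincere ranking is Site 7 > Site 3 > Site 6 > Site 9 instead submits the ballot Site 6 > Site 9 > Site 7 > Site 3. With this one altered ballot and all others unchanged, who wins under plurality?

First-place totals with the altered ballot: Site 6 30, Site 3 8, Site 7 0, Site 9 10.
The winner is unchanged: still Site 6.

Site 6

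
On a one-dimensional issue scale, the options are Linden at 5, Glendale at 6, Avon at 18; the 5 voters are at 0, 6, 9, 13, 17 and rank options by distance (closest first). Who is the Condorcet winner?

With single-peaked preferences on a line, the Condorcet winner is the candidate closest to the median voter.
The median voter (position 9) is closest to Glendale at 6.
Check: Glendale vs Avon — voters closer to Glendale: 3 of 5.

Glendale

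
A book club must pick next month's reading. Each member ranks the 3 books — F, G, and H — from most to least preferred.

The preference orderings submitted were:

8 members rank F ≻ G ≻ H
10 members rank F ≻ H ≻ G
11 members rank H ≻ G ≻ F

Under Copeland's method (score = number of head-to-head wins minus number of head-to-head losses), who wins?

Pairwise results:
  F vs G: F wins 18–11.
  F vs H: F wins 18–11.
  G vs H: H wins 21–8.
Copeland scores (wins − losses):
  F: 2 − 0 = 2
  G: 0 − 2 = -2
  H: 1 − 1 = 0
F has the best Copeland score.

F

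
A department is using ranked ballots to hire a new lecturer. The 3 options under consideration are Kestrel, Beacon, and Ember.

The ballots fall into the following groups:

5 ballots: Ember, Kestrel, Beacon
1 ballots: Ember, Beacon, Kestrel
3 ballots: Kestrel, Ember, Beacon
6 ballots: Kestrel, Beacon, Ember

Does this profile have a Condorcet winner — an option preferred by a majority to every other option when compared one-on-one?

Yes

Head-to-head results (15 voters total):
Kestrel vs Beacon: Kestrel wins 14–1.
Kestrel vs Ember: Kestrel wins 9–6.
Beacon vs Ember: Ember wins 9–6.
Kestrel beats each rival — Beacon (14–1), Ember (9–6) — so Kestrel is the Condorcet winner.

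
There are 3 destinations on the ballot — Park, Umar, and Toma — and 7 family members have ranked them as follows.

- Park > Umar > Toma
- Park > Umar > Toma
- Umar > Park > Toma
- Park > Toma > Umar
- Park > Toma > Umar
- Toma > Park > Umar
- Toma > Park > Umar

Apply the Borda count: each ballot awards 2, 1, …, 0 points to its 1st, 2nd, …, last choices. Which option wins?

Park

Borda scores:
  Park: 2 + 2 + 1 + 2 + 2 + 1 + 1 = 11
  Umar: 1 + 1 + 2 + 0 + 0 + 0 + 0 = 4
  Toma: 0 + 0 + 0 + 1 + 1 + 2 + 2 = 6
Park has the highest total.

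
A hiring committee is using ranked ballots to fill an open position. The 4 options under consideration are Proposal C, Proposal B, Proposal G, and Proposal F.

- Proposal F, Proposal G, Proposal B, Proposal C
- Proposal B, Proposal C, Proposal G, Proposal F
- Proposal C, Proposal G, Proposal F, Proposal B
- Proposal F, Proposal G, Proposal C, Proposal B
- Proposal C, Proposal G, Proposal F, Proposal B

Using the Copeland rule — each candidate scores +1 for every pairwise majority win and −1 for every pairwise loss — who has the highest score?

Pairwise results:
  Proposal C vs Proposal B: Proposal C wins 3–2.
  Proposal C vs Proposal G: Proposal C wins 3–2.
  Proposal C vs Proposal F: Proposal C wins 3–2.
  Proposal B vs Proposal G: Proposal G wins 4–1.
  Proposal B vs Proposal F: Proposal F wins 4–1.
  Proposal G vs Proposal F: Proposal G wins 3–2.
Copeland scores (wins − losses):
  Proposal C: 3 − 0 = 3
  Proposal B: 0 − 3 = -3
  Proposal G: 2 − 1 = 1
  Proposal F: 1 − 2 = -1
Proposal C has the best Copeland score.

Proposal C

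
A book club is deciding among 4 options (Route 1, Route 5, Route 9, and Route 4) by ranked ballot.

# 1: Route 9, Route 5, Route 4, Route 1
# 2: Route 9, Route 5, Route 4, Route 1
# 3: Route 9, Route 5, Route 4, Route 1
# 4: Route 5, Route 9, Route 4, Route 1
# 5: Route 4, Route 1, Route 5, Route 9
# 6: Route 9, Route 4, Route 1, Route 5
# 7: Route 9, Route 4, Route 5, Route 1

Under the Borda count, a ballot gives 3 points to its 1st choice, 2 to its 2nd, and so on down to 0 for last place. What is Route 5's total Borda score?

11

Borda scores:
  Route 1: 0 + 0 + 0 + 0 + 2 + 1 + 0 = 3
  Route 5: 2 + 2 + 2 + 3 + 1 + 0 + 1 = 11
  Route 9: 3 + 3 + 3 + 2 + 0 + 3 + 3 = 17
  Route 4: 1 + 1 + 1 + 1 + 3 + 2 + 2 = 11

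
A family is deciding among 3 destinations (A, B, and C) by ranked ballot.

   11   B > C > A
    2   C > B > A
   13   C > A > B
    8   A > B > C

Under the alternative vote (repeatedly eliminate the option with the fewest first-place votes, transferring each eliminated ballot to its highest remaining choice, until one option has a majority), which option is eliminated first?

Round 1: C 15, B 11, A 8. A has the fewest and is eliminated.
Round 2: B 19, C 15. B has a majority.

A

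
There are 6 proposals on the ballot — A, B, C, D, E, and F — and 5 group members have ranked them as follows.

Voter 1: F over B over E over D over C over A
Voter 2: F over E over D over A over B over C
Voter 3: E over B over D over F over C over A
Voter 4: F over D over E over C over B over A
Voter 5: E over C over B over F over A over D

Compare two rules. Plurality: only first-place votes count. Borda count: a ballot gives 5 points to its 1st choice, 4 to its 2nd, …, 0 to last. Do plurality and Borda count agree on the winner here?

No

Plurality first-place counts: A 0, B 0, C 0, D 0, E 2, F 3 → F.
Borda totals: A 3, B 13, C 8, D 12, E 20, F 19 → E.
The two rules disagree: plurality picks F, Borda picks E.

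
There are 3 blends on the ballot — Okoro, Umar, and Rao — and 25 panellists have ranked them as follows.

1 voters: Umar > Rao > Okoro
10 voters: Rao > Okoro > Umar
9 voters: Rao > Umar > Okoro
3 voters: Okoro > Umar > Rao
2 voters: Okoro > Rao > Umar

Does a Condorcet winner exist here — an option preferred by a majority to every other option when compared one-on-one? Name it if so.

Head-to-head results (25 voters total):
Okoro vs Umar: Okoro wins 15–10.
Okoro vs Rao: Rao wins 20–5.
Umar vs Rao: Rao wins 21–4.
Rao beats each rival — Okoro (20–5), Umar (21–4) — so Rao is the Condorcet winner.

Rao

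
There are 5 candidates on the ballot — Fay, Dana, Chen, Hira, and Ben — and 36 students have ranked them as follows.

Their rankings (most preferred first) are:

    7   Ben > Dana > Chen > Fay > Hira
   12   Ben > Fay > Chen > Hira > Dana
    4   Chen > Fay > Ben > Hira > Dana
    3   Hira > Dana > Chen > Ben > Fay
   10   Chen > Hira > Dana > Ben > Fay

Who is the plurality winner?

First-place vote totals:
  Fay: 0
  Dana: 0
  Chen: 14
  Hira: 3
  Ben: 19
Ben has the most first-place votes.

Ben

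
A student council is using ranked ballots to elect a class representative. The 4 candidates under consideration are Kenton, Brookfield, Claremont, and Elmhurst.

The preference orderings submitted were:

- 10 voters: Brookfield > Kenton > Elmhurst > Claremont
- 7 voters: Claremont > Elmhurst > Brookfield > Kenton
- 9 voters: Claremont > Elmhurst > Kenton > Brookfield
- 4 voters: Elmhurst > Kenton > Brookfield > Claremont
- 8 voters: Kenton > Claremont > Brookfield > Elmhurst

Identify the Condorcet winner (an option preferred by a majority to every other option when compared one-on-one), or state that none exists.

No Condorcet winner

Head-to-head results (38 voters total):
Kenton vs Brookfield: Kenton wins 21–17.
Kenton vs Claremont: Kenton wins 22–16.
Kenton vs Elmhurst: Elmhurst wins 20–18.
Brookfield vs Claremont: Claremont wins 24–14.
Brookfield vs Elmhurst: Elmhurst wins 20–18.
Claremont vs Elmhurst: Claremont wins 24–14.
No candidate beats all others: Kenton beats Claremont beats Elmhurst beats Kenton, a majority cycle.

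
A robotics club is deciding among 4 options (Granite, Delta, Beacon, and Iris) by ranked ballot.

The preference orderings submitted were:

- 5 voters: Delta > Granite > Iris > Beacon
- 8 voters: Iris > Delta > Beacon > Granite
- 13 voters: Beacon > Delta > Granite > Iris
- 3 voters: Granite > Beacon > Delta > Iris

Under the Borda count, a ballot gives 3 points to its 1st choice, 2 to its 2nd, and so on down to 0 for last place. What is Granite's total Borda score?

32

Borda scores:
  Granite: 5·2 + 8·0 + 13·1 + 3·3 = 32
  Delta: 5·3 + 8·2 + 13·2 + 3·1 = 60
  Beacon: 5·0 + 8·1 + 13·3 + 3·2 = 53
  Iris: 5·1 + 8·3 + 13·0 + 3·0 = 29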